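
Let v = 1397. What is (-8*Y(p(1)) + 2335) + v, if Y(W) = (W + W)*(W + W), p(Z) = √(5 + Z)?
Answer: 3540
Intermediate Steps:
Y(W) = 4*W² (Y(W) = (2*W)*(2*W) = 4*W²)
(-8*Y(p(1)) + 2335) + v = (-32*(√(5 + 1))² + 2335) + 1397 = (-32*(√6)² + 2335) + 1397 = (-32*6 + 2335) + 1397 = (-8*24 + 2335) + 1397 = (-192 + 2335) + 1397 = 2143 + 1397 = 3540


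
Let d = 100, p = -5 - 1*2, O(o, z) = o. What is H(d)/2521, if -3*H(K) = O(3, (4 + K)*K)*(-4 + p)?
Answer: 11/2521 ≈ 0.0043634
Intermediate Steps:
p = -7 (p = -5 - 2 = -7)
H(K) = 11 (H(K) = -(-4 - 7) = -(-11) = -⅓*(-33) = 11)
H(d)/2521 = 11/2521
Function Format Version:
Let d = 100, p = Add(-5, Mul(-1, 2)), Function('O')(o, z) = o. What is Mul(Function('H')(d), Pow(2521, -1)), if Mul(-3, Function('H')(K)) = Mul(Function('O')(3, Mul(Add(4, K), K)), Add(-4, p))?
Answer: Rational(11, 2521) ≈ 0.0043634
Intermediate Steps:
p = -7 (p = Add(-5, -2) = -7)
Function('H')(K) = 11 (Function('H')(K) = Mul(Rational(-1, 3), Mul(3, Add(-4, -7))) = Mul(Rational(-1, 3), Mul(3, -11)) = Mul(Rational(-1, 3), -33) = 11)
Mul(Function('H')(d), Pow(2521, -1)) = Mul(11, Pow(2521, -1)) = Mul(11, Rational(1, 2521)) = Rational(11, 2521)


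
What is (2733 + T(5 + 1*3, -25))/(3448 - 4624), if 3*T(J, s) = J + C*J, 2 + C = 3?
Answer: -8215/3528 ≈ -2.3285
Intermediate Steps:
C = 1 (C = -2 + 3 = 1)
T(J, s) = 2*J/3 (T(J, s) = (J + 1*J)/3 = (J + J)/3 = (2*J)/3 = 2*J/3)
(2733 + T(5 + 1*3, -25))/(3448 - 4624) = (2733 + 2*(5 + 1*3)/3)/(3448 - 4624) = (2733 + 2*(5 + 3)/3)/(-1176) = (2733 + (⅔)*8)*(-1/1176) = (2733 + 16/3)*(-1/1176) = (8215/3)*(-1/1176) = -8215/3528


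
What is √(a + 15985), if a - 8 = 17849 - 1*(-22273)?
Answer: 3*√6235 ≈ 236.89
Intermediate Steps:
a = 40130 (a = 8 + (17849 - 1*(-22273)) = 8 + (17849 + 22273) = 8 + 40122 = 40130)
√(a + 15985) = √(40130 + 15985) = √56115 = 3*√6235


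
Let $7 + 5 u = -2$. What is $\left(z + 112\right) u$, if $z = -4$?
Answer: $- \frac{972}{5} \approx -194.4$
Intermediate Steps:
$u = - \frac{9}{5}$ ($u = - \frac{7}{5} + \frac{1}{5} \left(-2\right) = - \frac{7}{5} - \frac{2}{5} = - \frac{9}{5} \approx -1.8$)
$\left(z + 112\right) u = \left(-4 + 112\right) \left(- \frac{9}{5}\right) = 108 \left(- \frac{9}{5}\right) = - \frac{972}{5}$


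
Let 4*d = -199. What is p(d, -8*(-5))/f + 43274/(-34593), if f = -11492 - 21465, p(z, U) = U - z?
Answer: -5717143759/4560326004 ≈ -1.2537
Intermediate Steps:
d = -199/4 (d = (¼)*(-199) = -199/4 ≈ -49.750)
f = -32957
p(d, -8*(-5))/f + 43274/(-34593) = (-8*(-5) - 1*(-199/4))/(-32957) + 43274/(-34593) = (40 + 199/4)*(-1/32957) + 43274*(-1/34593) = (359/4)*(-1/32957) - 43274/34593 = -359/131828 - 43274/34593 = -5717143759/4560326004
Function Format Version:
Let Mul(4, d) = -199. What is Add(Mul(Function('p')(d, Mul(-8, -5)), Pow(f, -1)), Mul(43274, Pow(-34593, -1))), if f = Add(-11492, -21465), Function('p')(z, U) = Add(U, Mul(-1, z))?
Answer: Rational(-5717143759, 4560326004) ≈ -1.2537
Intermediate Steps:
d = Rational(-199, 4) (d = Mul(Rational(1, 4), -199) = Rational(-199, 4) ≈ -49.750)
f = -32957
Add(Mul(Function('p')(d, Mul(-8, -5)), Pow(f, -1)), Mul(43274, Pow(-34593, -1))) = Add(Mul(Add(Mul(-8, -5), Mul(-1, Rational(-199, 4))), Pow(-32957, -1)), Mul(43274, Pow(-34593, -1))) = Add(Mul(Add(40, Rational(199, 4)), Rational(-1, 32957)), Mul(43274, Rational(-1, 34593))) = Add(Mul(Rational(359, 4), Rational(-1, 32957)), Rational(-43274, 34593)) = Add(Rational(-359, 131828), Rational(-43274, 34593)) = Rational(-5717143759, 4560326004)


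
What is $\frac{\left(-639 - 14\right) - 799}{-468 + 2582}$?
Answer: $- \frac{726}{1057} \approx -0.68685$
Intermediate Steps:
$\frac{\left(-639 - 14\right) - 799}{-468 + 2582} = \frac{\left(-639 - 14\right) - 799}{2114} = \left(-653 - 799\right) \frac{1}{2114} = \left(-1452\right) \frac{1}{2114} = - \frac{726}{1057}$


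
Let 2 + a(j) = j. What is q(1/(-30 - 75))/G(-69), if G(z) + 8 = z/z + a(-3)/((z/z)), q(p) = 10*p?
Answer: 1/126 ≈ 0.0079365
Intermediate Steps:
a(j) = -2 + j
G(z) = -12 (G(z) = -8 + (z/z + (-2 - 3)/((z/z))) = -8 + (1 - 5/1) = -8 + (1 - 5*1) = -8 + (1 - 5) = -8 - 4 = -12)
q(1/(-30 - 75))/G(-69) = (10/(-30 - 75))/(-12) = (10/(-105))*(-1/12) = (10*(-1/105))*(-1/12) = -2/21*(-1/12) = 1/126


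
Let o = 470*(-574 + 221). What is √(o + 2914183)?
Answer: 11*√22713 ≈ 1657.8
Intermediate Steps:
o = -165910 (o = 470*(-353) = -165910)
√(o + 2914183) = √(-165910 + 2914183) = √2748273 = 11*√22713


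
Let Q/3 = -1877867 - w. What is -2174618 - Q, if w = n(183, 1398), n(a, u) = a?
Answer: 3459532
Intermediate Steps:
w = 183
Q = -5634150 (Q = 3*(-1877867 - 1*183) = 3*(-1877867 - 183) = 3*(-1878050) = -5634150)
-2174618 - Q = -2174618 - 1*(-5634150) = -2174618 + 5634150 = 3459532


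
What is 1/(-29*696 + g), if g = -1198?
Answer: -1/21382 ≈ -4.6768e-5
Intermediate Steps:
1/(-29*696 + g) = 1/(-29*696 - 1198) = 1/(-20184 - 1198) = 1/(-21382) = -1/21382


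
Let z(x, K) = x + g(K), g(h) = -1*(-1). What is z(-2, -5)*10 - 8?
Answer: -18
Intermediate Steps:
g(h) = 1
z(x, K) = 1 + x (z(x, K) = x + 1 = 1 + x)
z(-2, -5)*10 - 8 = (1 - 2)*10 - 8 = -1*10 - 8 = -10 - 8 = -18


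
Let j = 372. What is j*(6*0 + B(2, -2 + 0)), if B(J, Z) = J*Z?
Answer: -1488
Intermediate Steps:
j*(6*0 + B(2, -2 + 0)) = 372*(6*0 + 2*(-2 + 0)) = 372*(0 + 2*(-2)) = 372*(0 - 4) = 372*(-4) = -1488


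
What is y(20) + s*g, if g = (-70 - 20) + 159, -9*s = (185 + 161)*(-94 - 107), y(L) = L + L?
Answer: 533226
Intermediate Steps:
y(L) = 2*L
s = 23182/3 (s = -(185 + 161)*(-94 - 107)/9 = -346*(-201)/9 = -1/9*(-69546) = 23182/3 ≈ 7727.3)
g = 69 (g = -90 + 159 = 69)
y(20) + s*g = 2*20 + (23182/3)*69 = 40 + 533186 = 533226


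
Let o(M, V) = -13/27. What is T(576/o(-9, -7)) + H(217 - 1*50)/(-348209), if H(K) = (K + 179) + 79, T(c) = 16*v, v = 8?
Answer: 44570327/348209 ≈ 128.00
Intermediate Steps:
o(M, V) = -13/27 (o(M, V) = -13*1/27 = -13/27)
T(c) = 128 (T(c) = 16*8 = 128)
H(K) = 258 + K (H(K) = (179 + K) + 79 = 258 + K)
T(576/o(-9, -7)) + H(217 - 1*50)/(-348209) = 128 + (258 + (217 - 1*50))/(-348209) = 128 + (258 + (217 - 50))*(-1/348209) = 128 + (258 + 167)*(-1/348209) = 128 + 425*(-1/348209) = 128 - 425/348209 = 44570327/348209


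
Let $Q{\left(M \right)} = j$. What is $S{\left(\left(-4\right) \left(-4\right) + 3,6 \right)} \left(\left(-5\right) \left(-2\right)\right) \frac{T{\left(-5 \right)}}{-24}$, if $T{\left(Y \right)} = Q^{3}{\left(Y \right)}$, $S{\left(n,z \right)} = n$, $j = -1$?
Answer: $\frac{95}{12} \approx 7.9167$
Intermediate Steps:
$Q{\left(M \right)} = -1$
$T{\left(Y \right)} = -1$ ($T{\left(Y \right)} = \left(-1\right)^{3} = -1$)
$S{\left(\left(-4\right) \left(-4\right) + 3,6 \right)} \left(\left(-5\right) \left(-2\right)\right) \frac{T{\left(-5 \right)}}{-24} = \left(\left(-4\right) \left(-4\right) + 3\right) \left(\left(-5\right) \left(-2\right)\right) \left(- \frac{1}{-24}\right) = \left(16 + 3\right) 10 \left(\left(-1\right) \left(- \frac{1}{24}\right)\right) = 19 \cdot 10 \cdot \frac{1}{24} = 190 \cdot \frac{1}{24} = \frac{95}{12}$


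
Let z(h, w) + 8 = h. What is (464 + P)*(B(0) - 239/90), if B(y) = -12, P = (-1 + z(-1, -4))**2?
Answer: -123986/15 ≈ -8265.7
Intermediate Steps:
z(h, w) = -8 + h
P = 100 (P = (-1 + (-8 - 1))**2 = (-1 - 9)**2 = (-10)**2 = 100)
(464 + P)*(B(0) - 239/90) = (464 + 100)*(-12 - 239/90) = 564*(-12 - 239*1/90) = 564*(-12 - 239/90) = 564*(-1319/90) = -123986/15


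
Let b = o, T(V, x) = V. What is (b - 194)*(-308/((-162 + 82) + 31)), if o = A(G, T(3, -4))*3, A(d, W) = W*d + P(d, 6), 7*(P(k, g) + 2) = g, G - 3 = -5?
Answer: -66352/49 ≈ -1354.1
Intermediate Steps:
G = -2 (G = 3 - 5 = -2)
P(k, g) = -2 + g/7
A(d, W) = -8/7 + W*d (A(d, W) = W*d + (-2 + (⅐)*6) = W*d + (-2 + 6/7) = W*d - 8/7 = -8/7 + W*d)
o = -150/7 (o = (-8/7 + 3*(-2))*3 = (-8/7 - 6)*3 = -50/7*3 = -150/7 ≈ -21.429)
b = -150/7 ≈ -21.429
(b - 194)*(-308/((-162 + 82) + 31)) = (-150/7 - 194)*(-308/((-162 + 82) + 31)) = -(-66352)/(-80 + 31) = -(-66352)/(-49) = -(-66352)*(-1)/49 = -1508/7*44/7 = -66352/49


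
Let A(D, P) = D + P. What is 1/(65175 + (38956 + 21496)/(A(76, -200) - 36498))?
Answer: 18311/1193389199 ≈ 1.5344e-5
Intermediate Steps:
1/(65175 + (38956 + 21496)/(A(76, -200) - 36498)) = 1/(65175 + (38956 + 21496)/((76 - 200) - 36498)) = 1/(65175 + 60452/(-124 - 36498)) = 1/(65175 + 60452/(-36622)) = 1/(65175 + 60452*(-1/36622)) = 1/(65175 - 30226/18311) = 1/(1193389199/18311) = 18311/1193389199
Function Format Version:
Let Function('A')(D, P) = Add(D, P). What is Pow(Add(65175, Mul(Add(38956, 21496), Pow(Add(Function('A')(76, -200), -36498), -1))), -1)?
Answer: Rational(18311, 1193389199) ≈ 1.5344e-5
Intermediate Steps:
Pow(Add(65175, Mul(Add(38956, 21496), Pow(Add(Function('A')(76, -200), -36498), -1))), -1) = Pow(Add(65175, Mul(Add(38956, 21496), Pow(Add(Add(76, -200), -36498), -1))), -1) = Pow(Add(65175, Mul(60452, Pow(Add(-124, -36498), -1))), -1) = Pow(Add(65175, Mul(60452, Pow(-36622, -1))), -1) = Pow(Add(65175, Mul(60452, Rational(-1, 36622))), -1) = Pow(Add(65175, Rational(-30226, 18311)), -1) = Pow(Rational(1193389199, 18311), -1) = Rational(18311, 1193389199)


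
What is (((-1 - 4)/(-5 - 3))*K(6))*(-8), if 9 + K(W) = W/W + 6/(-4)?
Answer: 95/2 ≈ 47.500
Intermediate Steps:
K(W) = -19/2 (K(W) = -9 + (W/W + 6/(-4)) = -9 + (1 + 6*(-1/4)) = -9 + (1 - 3/2) = -9 - 1/2 = -19/2)
(((-1 - 4)/(-5 - 3))*K(6))*(-8) = (((-1 - 4)/(-5 - 3))*(-19/2))*(-8) = (-5/(-8)*(-19/2))*(-8) = (-5*(-1/8)*(-19/2))*(-8) = ((5/8)*(-19/2))*(-8) = -95/16*(-8) = 95/2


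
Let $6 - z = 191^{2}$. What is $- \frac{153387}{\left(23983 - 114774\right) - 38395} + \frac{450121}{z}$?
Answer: $- \frac{5839393409}{523562150} \approx -11.153$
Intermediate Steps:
$z = -36475$ ($z = 6 - 191^{2} = 6 - 36481 = -36475$)
$- \frac{153387}{\left(23983 - 114774\right) - 38395} + \frac{450121}{z} = - \frac{153387}{\left(23983 - 114774\right) - 38395} + \frac{450121}{-36475} = - \frac{153387}{-90791 - 38395} + 450121 \left(- \frac{1}{36475}\right) = - \frac{153387}{-129186} - \frac{450121}{36475} = \left(-153387\right) \left(- \frac{1}{129186}\right) - \frac{450121}{36475} = \frac{17043}{14354} - \frac{450121}{36475} = - \frac{5839393409}{523562150}$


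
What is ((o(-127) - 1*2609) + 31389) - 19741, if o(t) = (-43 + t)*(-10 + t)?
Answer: 32329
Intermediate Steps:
((o(-127) - 1*2609) + 31389) - 19741 = (((430 + (-127)² - 53*(-127)) - 1*2609) + 31389) - 19741 = (((430 + 16129 + 6731) - 2609) + 31389) - 19741 = ((23290 - 2609) + 31389) - 19741 = (20681 + 31389) - 19741 = 52070 - 19741 = 32329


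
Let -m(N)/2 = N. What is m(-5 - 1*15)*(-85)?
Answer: -3400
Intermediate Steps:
m(N) = -2*N
m(-5 - 1*15)*(-85) = -2*(-5 - 1*15)*(-85) = -2*(-5 - 15)*(-85) = -2*(-20)*(-85) = 40*(-85) = -3400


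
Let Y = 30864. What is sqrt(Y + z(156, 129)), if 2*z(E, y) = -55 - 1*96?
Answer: sqrt(123154)/2 ≈ 175.47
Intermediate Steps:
z(E, y) = -151/2 (z(E, y) = (-55 - 1*96)/2 = (-55 - 96)/2 = (1/2)*(-151) = -151/2)
sqrt(Y + z(156, 129)) = sqrt(30864 - 151/2) = sqrt(61577/2) = sqrt(123154)/2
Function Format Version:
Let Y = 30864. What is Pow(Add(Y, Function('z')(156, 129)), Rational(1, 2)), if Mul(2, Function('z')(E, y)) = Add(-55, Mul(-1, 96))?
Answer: Mul(Rational(1, 2), Pow(123154, Rational(1, 2))) ≈ 175.47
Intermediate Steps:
Function('z')(E, y) = Rational(-151, 2) (Function('z')(E, y) = Mul(Rational(1, 2), Add(-55, Mul(-1, 96))) = Mul(Rational(1, 2), Add(-55, -96)) = Mul(Rational(1, 2), -151) = Rational(-151, 2))
Pow(Add(Y, Function('z')(156, 129)), Rational(1, 2)) = Pow(Add(30864, Rational(-151, 2)), Rational(1, 2)) = Pow(Rational(61577, 2), Rational(1, 2)) = Mul(Rational(1, 2), Pow(123154, Rational(1, 2)))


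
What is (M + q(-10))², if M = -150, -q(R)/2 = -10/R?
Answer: 23104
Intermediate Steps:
q(R) = 20/R (q(R) = -(-20)/R = 20/R)
(M + q(-10))² = (-150 + 20/(-10))² = (-150 + 20*(-⅒))² = (-150 - 2)² = (-152)² = 23104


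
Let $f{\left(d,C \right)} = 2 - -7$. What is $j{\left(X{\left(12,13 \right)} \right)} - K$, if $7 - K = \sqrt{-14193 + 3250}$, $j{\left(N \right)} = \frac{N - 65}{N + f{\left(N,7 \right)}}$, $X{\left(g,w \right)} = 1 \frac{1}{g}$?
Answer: $- \frac{1542}{109} + i \sqrt{10943} \approx -14.147 + 104.61 i$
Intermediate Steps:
$f{\left(d,C \right)} = 9$ ($f{\left(d,C \right)} = 2 + 7 = 9$)
$X{\left(g,w \right)} = \frac{1}{g}$
$j{\left(N \right)} = \frac{-65 + N}{9 + N}$ ($j{\left(N \right)} = \frac{N - 65}{N + 9} = \frac{-65 + N}{9 + N}$)
$K = 7 - i \sqrt{10943}$ ($K = 7 - \sqrt{-14193 + 3250} = 7 - \sqrt{-10943} = 7 - i \sqrt{10943} \approx 7.0 - 104.61 i$)
$j{\left(X{\left(12,13 \right)} \right)} - K = \frac{-65 + \frac{1}{12}}{9 + \frac{1}{12}} - \left(7 - i \sqrt{10943}\right) = \frac{1}{\frac{109}{12}} \left(- \frac{779}{12}\right) - \left(7 - i \sqrt{10943}\right) = \frac{12}{109} \left(- \frac{779}{12}\right) - \left(7 - i \sqrt{10943}\right) = - \frac{779}{109} - \left(7 - i \sqrt{10943}\right) = - \frac{1542}{109} + i \sqrt{10943}$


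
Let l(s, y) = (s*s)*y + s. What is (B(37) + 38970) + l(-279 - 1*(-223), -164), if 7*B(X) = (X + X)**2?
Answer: -3322254/7 ≈ -4.7461e+5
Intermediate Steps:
l(s, y) = s + y*s**2 (l(s, y) = s**2*y + s = y*s**2 + s = s + y*s**2)
B(X) = 4*X**2/7 (B(X) = (X + X)**2/7 = (2*X)**2/7 = (4*X**2)/7 = 4*X**2/7)
(B(37) + 38970) + l(-279 - 1*(-223), -164) = ((4/7)*37**2 + 38970) + (-279 - 1*(-223))*(1 + (-279 - 1*(-223))*(-164)) = ((4/7)*1369 + 38970) + (-279 + 223)*(1 + (-279 + 223)*(-164)) = (5476/7 + 38970) - 56*(1 - 56*(-164)) = 278266/7 - 56*(1 + 9184) = 278266/7 - 56*9185 = 278266/7 - 514360 = -3322254/7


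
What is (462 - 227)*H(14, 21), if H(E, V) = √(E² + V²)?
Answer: 1645*√13 ≈ 5931.1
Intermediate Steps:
(462 - 227)*H(14, 21) = (462 - 227)*√(14² + 21²) = 235*√(196 + 441) = 235*√637 = 235*(7*√13) = 1645*√13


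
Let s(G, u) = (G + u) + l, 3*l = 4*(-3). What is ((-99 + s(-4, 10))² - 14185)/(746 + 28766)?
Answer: -597/3689 ≈ -0.16183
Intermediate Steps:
l = -4 (l = (4*(-3))/3 = (⅓)*(-12) = -4)
s(G, u) = -4 + G + u (s(G, u) = (G + u) - 4 = -4 + G + u)
((-99 + s(-4, 10))² - 14185)/(746 + 28766) = ((-99 + (-4 - 4 + 10))² - 14185)/(746 + 28766) = ((-99 + 2)² - 14185)/29512 = ((-97)² - 14185)*(1/29512) = (9409 - 14185)*(1/29512) = -4776*1/29512 = -597/3689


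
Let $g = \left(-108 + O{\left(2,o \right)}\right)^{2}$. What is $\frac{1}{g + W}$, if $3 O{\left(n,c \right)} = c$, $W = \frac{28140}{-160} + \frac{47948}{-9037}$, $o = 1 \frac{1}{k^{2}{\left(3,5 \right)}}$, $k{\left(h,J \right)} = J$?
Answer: $\frac{406665000}{4668489570221} \approx 8.7108 \cdot 10^{-5}$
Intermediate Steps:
$o = \frac{1}{25}$ ($o = 1 \frac{1}{5^{2}} = 1 \cdot \frac{1}{25} = \frac{1}{25} \approx 0.04$)
$W = - \frac{13098643}{72296}$ ($W = 28140 \left(- \frac{1}{160}\right) + 47948 \left(- \frac{1}{9037}\right) = - \frac{1407}{8} - \frac{47948}{9037} = - \frac{13098643}{72296} \approx -181.18$)
$O{\left(n,c \right)} = \frac{c}{3}$
$g = \frac{65593801}{5625}$ ($g = \left(-108 + \frac{1}{3} \cdot \frac{1}{25}\right)^{2} = \left(-108 + \frac{1}{75}\right)^{2} = \left(- \frac{8099}{75}\right)^{2} = \frac{65593801}{5625} \approx 11661.0$)
$\frac{1}{g + W} = \frac{1}{\frac{65593801}{5625} - \frac{13098643}{72296}} = \frac{1}{\frac{4668489570221}{406665000}} = \frac{406665000}{4668489570221}$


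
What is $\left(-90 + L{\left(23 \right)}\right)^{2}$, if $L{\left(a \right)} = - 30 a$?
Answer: $608400$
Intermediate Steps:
$\left(-90 + L{\left(23 \right)}\right)^{2} = \left(-90 - 690\right)^{2} = \left(-780\right)^{2} = 608400$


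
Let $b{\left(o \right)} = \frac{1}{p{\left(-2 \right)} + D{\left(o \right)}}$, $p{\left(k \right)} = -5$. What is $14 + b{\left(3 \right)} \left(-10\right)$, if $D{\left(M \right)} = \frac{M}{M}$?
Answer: $\frac{33}{2} \approx 16.5$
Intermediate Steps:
$D{\left(M \right)} = 1$
$b{\left(o \right)} = - \frac{1}{4}$ ($b{\left(o \right)} = \frac{1}{-5 + 1} = \frac{1}{-4} = - \frac{1}{4}$)
$14 + b{\left(3 \right)} \left(-10\right) = 14 - - \frac{5}{2} = 14 + \frac{5}{2} = \frac{33}{2}$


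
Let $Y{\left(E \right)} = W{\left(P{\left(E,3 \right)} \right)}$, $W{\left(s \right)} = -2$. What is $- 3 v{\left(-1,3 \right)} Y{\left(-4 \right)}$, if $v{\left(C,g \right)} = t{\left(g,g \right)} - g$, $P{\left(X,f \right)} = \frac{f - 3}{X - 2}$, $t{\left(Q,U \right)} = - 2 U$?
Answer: $-54$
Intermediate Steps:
$P{\left(X,f \right)} = \frac{-3 + f}{-2 + X}$
$Y{\left(E \right)} = -2$
$v{\left(C,g \right)} = - 3 g$ ($v{\left(C,g \right)} = - 2 g - g = - 3 g$)
$- 3 v{\left(-1,3 \right)} Y{\left(-4 \right)} = - 3 \left(\left(-3\right) 3\right) \left(-2\right) = \left(-3\right) \left(-9\right) \left(-2\right) = 27 \left(-2\right) = -54$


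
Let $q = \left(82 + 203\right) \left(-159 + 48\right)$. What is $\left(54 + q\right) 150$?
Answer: $-4737150$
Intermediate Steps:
$q = -31635$ ($q = 285 \left(-111\right) = -31635$)
$\left(54 + q\right) 150 = \left(54 - 31635\right) 150 = \left(-31581\right) 150 = -4737150$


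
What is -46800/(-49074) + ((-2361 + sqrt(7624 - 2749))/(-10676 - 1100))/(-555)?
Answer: 16986331127/17818442240 + sqrt(195)/1307136 ≈ 0.95331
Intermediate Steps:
-46800/(-49074) + ((-2361 + sqrt(7624 - 2749))/(-10676 - 1100))/(-555) = -46800*(-1/49074) + ((-2361 + sqrt(4875))/(-11776))*(-1/555) = 7800/8179 + ((-2361 + 5*sqrt(195))*(-1/11776))*(-1/555) = 7800/8179 + (2361/11776 - 5*sqrt(195)/11776)*(-1/555) = 7800/8179 + (-787/2178560 + sqrt(195)/1307136) = 16986331127/17818442240 + sqrt(195)/1307136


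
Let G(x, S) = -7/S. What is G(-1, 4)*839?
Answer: -5873/4 ≈ -1468.3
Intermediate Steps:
G(-1, 4)*839 = -7/4*839 = -5873/4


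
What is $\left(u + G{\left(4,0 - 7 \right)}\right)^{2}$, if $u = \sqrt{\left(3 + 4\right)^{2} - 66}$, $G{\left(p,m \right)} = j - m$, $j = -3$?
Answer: $\left(4 + i \sqrt{17}\right)^{2} \approx -1.0 + 32.985 i$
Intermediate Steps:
$G{\left(p,m \right)} = -3 - m$
$u = i \sqrt{17}$ ($u = \sqrt{7^{2} - 66} = \sqrt{49 - 66} = \sqrt{-17} = i \sqrt{17} \approx 4.1231 i$)
$\left(u + G{\left(4,0 - 7 \right)}\right)^{2} = \left(i \sqrt{17} - \left(3 - 7\right)\right)^{2} = \left(i \sqrt{17} - -4\right)^{2} = \left(i \sqrt{17} + \left(-3 + 7\right)\right)^{2} = \left(i \sqrt{17} + 4\right)^{2} = \left(4 + i \sqrt{17}\right)^{2}$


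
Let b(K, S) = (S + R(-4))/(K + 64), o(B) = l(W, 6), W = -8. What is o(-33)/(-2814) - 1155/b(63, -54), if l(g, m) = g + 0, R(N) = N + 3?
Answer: 3752473/1407 ≈ 2667.0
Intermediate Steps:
R(N) = 3 + N
l(g, m) = g
o(B) = -8
b(K, S) = (-1 + S)/(64 + K) (b(K, S) = (S + (3 - 4))/(K + 64) = (S - 1)/(64 + K) = (-1 + S)/(64 + K))
o(-33)/(-2814) - 1155/b(63, -54) = -8/(-2814) - 1155*(64 + 63)/(-1 - 54) = -8*(-1/2814) - 1155/(-55/127) = 4/1407 - 1155/((1/127)*(-55)) = 4/1407 - 1155/(-55/127) = 4/1407 - 1155*(-127/55) = 4/1407 + 2667 = 3752473/1407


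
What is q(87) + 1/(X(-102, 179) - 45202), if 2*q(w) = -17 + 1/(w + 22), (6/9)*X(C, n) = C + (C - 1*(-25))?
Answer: -84211584/9912569 ≈ -8.4954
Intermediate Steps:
X(C, n) = 75/2 + 3*C (X(C, n) = 3*(C + (C - 1*(-25)))/2 = 3*(C + (C + 25))/2 = 3*(C + (25 + C))/2 = 3*(25 + 2*C)/2 = 75/2 + 3*C)
q(w) = -17/2 + 1/(2*(22 + w)) (q(w) = (-17 + 1/(w + 22))/2 = (-17 + 1/(22 + w))/2 = -17/2 + 1/(2*(22 + w)))
q(87) + 1/(X(-102, 179) - 45202) = (-373 - 17*87)/(2*(22 + 87)) + 1/((75/2 + 3*(-102)) - 45202) = (1/2)*(-373 - 1479)/109 + 1/((75/2 - 306) - 45202) = (1/2)*(1/109)*(-1852) + 1/(-537/2 - 45202) = -926/109 + 1/(-90941/2) = -926/109 - 2/90941 = -84211584/9912569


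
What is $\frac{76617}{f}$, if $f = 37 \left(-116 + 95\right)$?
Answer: $- \frac{25539}{259} \approx -98.606$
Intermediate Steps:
$f = -777$ ($f = 37 \left(-21\right) = -777$)
$\frac{76617}{f} = \frac{76617}{-777} = 76617 \left(- \frac{1}{777}\right) = - \frac{25539}{259}$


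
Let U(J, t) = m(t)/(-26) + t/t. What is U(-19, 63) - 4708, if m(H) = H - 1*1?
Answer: -61222/13 ≈ -4709.4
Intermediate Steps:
m(H) = -1 + H (m(H) = H - 1 = -1 + H)
U(J, t) = 27/26 - t/26 (U(J, t) = (-1 + t)/(-26) + t/t = (-1 + t)*(-1/26) + 1 = (1/26 - t/26) + 1 = 27/26 - t/26)
U(-19, 63) - 4708 = (27/26 - 1/26*63) - 4708 = (27/26 - 63/26) - 4708 = -18/13 - 4708 = -61222/13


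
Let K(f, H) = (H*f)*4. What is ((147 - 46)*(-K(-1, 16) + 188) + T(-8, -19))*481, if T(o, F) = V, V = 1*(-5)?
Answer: 12240007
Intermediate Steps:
K(f, H) = 4*H*f
V = -5
T(o, F) = -5
((147 - 46)*(-K(-1, 16) + 188) + T(-8, -19))*481 = ((147 - 46)*(-4*16*(-1) + 188) - 5)*481 = (101*(-1*(-64) + 188) - 5)*481 = (101*(64 + 188) - 5)*481 = (101*252 - 5)*481 = (25452 - 5)*481 = 25447*481 = 12240007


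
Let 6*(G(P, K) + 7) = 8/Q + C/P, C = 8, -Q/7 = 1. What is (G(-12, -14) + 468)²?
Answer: 842392576/3969 ≈ 2.1224e+5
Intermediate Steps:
Q = -7 (Q = -7*1 = -7)
G(P, K) = -151/21 + 4/(3*P) (G(P, K) = -7 + (8/(-7) + 8/P)/6 = -7 + (8*(-⅐) + 8/P)/6 = -7 + (-8/7 + 8/P)/6 = -7 + (-4/21 + 4/(3*P)) = -151/21 + 4/(3*P))
(G(-12, -14) + 468)² = ((1/21)*(28 - 151*(-12))/(-12) + 468)² = ((1/21)*(-1/12)*(28 + 1812) + 468)² = ((1/21)*(-1/12)*1840 + 468)² = (-460/63 + 468)² = (29024/63)² = 842392576/3969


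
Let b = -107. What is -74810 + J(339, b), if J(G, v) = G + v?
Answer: -74578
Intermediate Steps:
-74810 + J(339, b) = -74810 + (339 - 107) = -74810 + 232 = -74578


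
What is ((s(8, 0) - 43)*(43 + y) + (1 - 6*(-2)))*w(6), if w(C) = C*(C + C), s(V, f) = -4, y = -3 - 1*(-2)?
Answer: -141192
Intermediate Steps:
y = -1 (y = -3 + 2 = -1)
w(C) = 2*C² (w(C) = C*(2*C) = 2*C²)
((s(8, 0) - 43)*(43 + y) + (1 - 6*(-2)))*w(6) = ((-4 - 43)*(43 - 1) + (1 - 6*(-2)))*(2*6²) = (-47*42 + (1 + 12))*(2*36) = (-1974 + 13)*72 = -1961*72 = -141192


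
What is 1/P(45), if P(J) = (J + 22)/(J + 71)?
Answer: 116/67 ≈ 1.7313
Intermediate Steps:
P(J) = (22 + J)/(71 + J)
1/P(45) = 1/((22 + 45)/(71 + 45)) = 1/(67/116) = 116/67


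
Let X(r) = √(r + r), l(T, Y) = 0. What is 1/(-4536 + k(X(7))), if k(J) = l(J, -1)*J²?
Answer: -1/4536 ≈ -0.00022046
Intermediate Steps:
X(r) = √2*√r (X(r) = √(2*r) = √2*√r)
k(J) = 0 (k(J) = 0*J² = 0)
1/(-4536 + k(X(7))) = 1/(-4536 + 0) = 1/(-4536) = -1/4536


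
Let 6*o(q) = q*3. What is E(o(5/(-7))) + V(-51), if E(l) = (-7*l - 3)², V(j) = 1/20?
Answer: 3/10 ≈ 0.30000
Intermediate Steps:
V(j) = 1/20
o(q) = q/2 (o(q) = (q*3)/6 = (3*q)/6 = q/2)
E(l) = (-3 - 7*l)²
E(o(5/(-7))) + V(-51) = (3 + 7*((5/(-7))/2))² + 1/20 = (3 + 7*((5*(-⅐))/2))² + 1/20 = (3 + 7*((½)*(-5/7)))² + 1/20 = (3 + 7*(-5/14))² + 1/20 = (3 - 5/2)² + 1/20 = (½)² + 1/20 = ¼ + 1/20 = 3/10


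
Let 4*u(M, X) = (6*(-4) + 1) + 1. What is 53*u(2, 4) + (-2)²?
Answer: -575/2 ≈ -287.50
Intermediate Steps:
u(M, X) = -11/2 (u(M, X) = ((6*(-4) + 1) + 1)/4 = ((-24 + 1) + 1)/4 = (-23 + 1)/4 = (¼)*(-22) = -11/2)
53*u(2, 4) + (-2)² = 53*(-11/2) + (-2)² = -583/2 + 4 = -575/2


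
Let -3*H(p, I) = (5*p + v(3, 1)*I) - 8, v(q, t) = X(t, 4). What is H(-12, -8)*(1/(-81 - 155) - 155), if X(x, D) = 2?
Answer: -256067/59 ≈ -4340.1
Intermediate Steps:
v(q, t) = 2
H(p, I) = 8/3 - 5*p/3 - 2*I/3 (H(p, I) = -((5*p + 2*I) - 8)/3 = -((2*I + 5*p) - 8)/3 = -(-8 + 2*I + 5*p)/3 = 8/3 - 5*p/3 - 2*I/3)
H(-12, -8)*(1/(-81 - 155) - 155) = (8/3 - 5/3*(-12) - ⅔*(-8))*(1/(-81 - 155) - 155) = (8/3 + 20 + 16/3)*(1/(-236) - 155) = 28*(-1/236 - 155) = 28*(-36581/236) = -256067/59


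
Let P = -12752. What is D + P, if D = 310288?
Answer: 297536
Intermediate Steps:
D + P = 310288 - 12752 = 297536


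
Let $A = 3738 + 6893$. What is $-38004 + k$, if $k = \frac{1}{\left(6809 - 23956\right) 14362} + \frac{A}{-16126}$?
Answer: $- \frac{37731717773375504}{992818210241} \approx -38005.0$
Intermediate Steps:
$A = 10631$
$k = - \frac{654511376540}{992818210241}$ ($k = \frac{1}{\left(6809 - 23956\right) 14362} + \frac{10631}{-16126} = \frac{1}{-17147} \cdot \frac{1}{14362} + 10631 \left(- \frac{1}{16126}\right) = \left(- \frac{1}{17147}\right) \frac{1}{14362} - \frac{10631}{16126} = - \frac{1}{246265214} - \frac{10631}{16126} = - \frac{654511376540}{992818210241} \approx -0.65925$)
$-38004 + k = -38004 - \frac{654511376540}{992818210241} = - \frac{37731717773375504}{992818210241}$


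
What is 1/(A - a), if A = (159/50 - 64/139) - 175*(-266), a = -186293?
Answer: 6950/1618277751 ≈ 4.2947e-6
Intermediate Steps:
A = 323541401/6950 (A = (159*(1/50) - 64*1/139) + 46550 = (159/50 - 64/139) + 46550 = 18901/6950 + 46550 = 323541401/6950 ≈ 46553.)
1/(A - a) = 1/(323541401/6950 - 1*(-186293)) = 1/(323541401/6950 + 186293) = 1/(1618277751/6950) = 6950/1618277751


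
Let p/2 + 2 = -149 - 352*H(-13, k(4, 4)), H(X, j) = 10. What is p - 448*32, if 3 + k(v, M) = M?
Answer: -21678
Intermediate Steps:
k(v, M) = -3 + M
p = -7342 (p = -4 + 2*(-149 - 352*10) = -4 + 2*(-149 - 3520) = -4 + 2*(-3669) = -4 - 7338 = -7342)
p - 448*32 = -7342 - 448*32 = -7342 - 1*14336 = -7342 - 14336 = -21678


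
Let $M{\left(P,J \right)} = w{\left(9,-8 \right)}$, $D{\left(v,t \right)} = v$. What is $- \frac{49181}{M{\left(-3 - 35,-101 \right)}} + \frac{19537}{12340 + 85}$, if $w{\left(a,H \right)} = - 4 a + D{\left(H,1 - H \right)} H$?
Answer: $- \frac{87218127}{49700} \approx -1754.9$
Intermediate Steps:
$w{\left(a,H \right)} = H^{2} - 4 a$ ($w{\left(a,H \right)} = - 4 a + H H = - 4 a + H^{2} = H^{2} - 4 a$)
$M{\left(P,J \right)} = 28$ ($M{\left(P,J \right)} = \left(-8\right)^{2} - 36 = 64 - 36 = 28$)
$- \frac{49181}{M{\left(-3 - 35,-101 \right)}} + \frac{19537}{12340 + 85} = - \frac{49181}{28} + \frac{19537}{12340 + 85} = \left(-49181\right) \frac{1}{28} + \frac{19537}{12425} = - \frac{49181}{28} + 19537 \cdot \frac{1}{12425} = - \frac{49181}{28} + \frac{2791}{1775} = - \frac{87218127}{49700}$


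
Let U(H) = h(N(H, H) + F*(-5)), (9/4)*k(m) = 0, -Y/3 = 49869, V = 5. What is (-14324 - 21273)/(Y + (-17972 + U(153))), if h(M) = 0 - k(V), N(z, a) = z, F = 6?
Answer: 35597/167579 ≈ 0.21242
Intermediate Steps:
Y = -149607 (Y = -3*49869 = -149607)
k(m) = 0 (k(m) = (4/9)*0 = 0)
h(M) = 0 (h(M) = 0 - 1*0 = 0 + 0 = 0)
U(H) = 0
(-14324 - 21273)/(Y + (-17972 + U(153))) = (-14324 - 21273)/(-149607 + (-17972 + 0)) = -35597/(-149607 - 17972) = -35597/(-167579) = -35597*(-1/167579) = 35597/167579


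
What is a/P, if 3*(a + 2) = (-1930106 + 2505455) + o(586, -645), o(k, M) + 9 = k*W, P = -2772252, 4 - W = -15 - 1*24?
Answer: -150133/2079189 ≈ -0.072207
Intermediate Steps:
W = 43 (W = 4 - (-15 - 1*24) = 4 - (-15 - 24) = 4 - 1*(-39) = 4 + 39 = 43)
o(k, M) = -9 + 43*k (o(k, M) = -9 + k*43 = -9 + 43*k)
a = 600532/3 (a = -2 + ((-1930106 + 2505455) + (-9 + 43*586))/3 = -2 + (575349 + (-9 + 25198))/3 = -2 + (575349 + 25189)/3 = -2 + (1/3)*600538 = -2 + 600538/3 = 600532/3 ≈ 2.0018e+5)
a/P = (600532/3)/(-2772252) = (600532/3)*(-1/2772252) = -150133/2079189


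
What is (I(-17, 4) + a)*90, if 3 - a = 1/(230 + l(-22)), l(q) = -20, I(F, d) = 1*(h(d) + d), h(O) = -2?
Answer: 3147/7 ≈ 449.57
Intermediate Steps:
I(F, d) = -2 + d (I(F, d) = 1*(-2 + d) = -2 + d)
a = 629/210 (a = 3 - 1/(230 - 20) = 3 - 1/210 = 629/210 ≈ 2.9952)
(I(-17, 4) + a)*90 = ((-2 + 4) + 629/210)*90 = (2 + 629/210)*90 = (1049/210)*90 = 3147/7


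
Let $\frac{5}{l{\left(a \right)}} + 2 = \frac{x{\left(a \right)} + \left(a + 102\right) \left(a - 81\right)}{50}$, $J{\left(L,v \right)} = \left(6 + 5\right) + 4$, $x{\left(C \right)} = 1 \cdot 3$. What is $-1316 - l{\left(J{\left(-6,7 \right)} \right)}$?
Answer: $- \frac{10289554}{7819} \approx -1316.0$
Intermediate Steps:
$x{\left(C \right)} = 3$
$J{\left(L,v \right)} = 15$ ($J{\left(L,v \right)} = 11 + 4 = 15$)
$l{\left(a \right)} = \frac{5}{- \frac{97}{50} + \frac{\left(-81 + a\right) \left(102 + a\right)}{50}}$ ($l{\left(a \right)} = \frac{5}{-2 + \frac{3 + \left(a + 102\right) \left(a - 81\right)}{50}} = \frac{5}{-2 + \left(3 + \left(102 + a\right) \left(-81 + a\right)\right) \frac{1}{50}} = \frac{5}{-2 + \left(3 + \left(-81 + a\right) \left(102 + a\right)\right) \frac{1}{50}} = \frac{5}{-2 + \left(\frac{3}{50} + \frac{\left(-81 + a\right) \left(102 + a\right)}{50}\right)} = \frac{5}{- \frac{97}{50} + \frac{\left(-81 + a\right) \left(102 + a\right)}{50}}$)
$-1316 - l{\left(J{\left(-6,7 \right)} \right)} = -1316 - \frac{250}{-8359 + 15^{2} + 21 \cdot 15} = -1316 - \frac{250}{-8359 + 225 + 315} = -1316 - \frac{250}{-7819} = -1316 - 250 \left(- \frac{1}{7819}\right) = -1316 - - \frac{250}{7819} = -1316 + \frac{250}{7819} = - \frac{10289554}{7819}$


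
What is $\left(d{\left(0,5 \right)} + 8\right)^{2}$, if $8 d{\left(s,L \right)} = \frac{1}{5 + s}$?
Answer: $\frac{103041}{1600} \approx 64.401$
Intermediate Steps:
$d{\left(s,L \right)} = \frac{1}{8 \left(5 + s\right)}$
$\left(d{\left(0,5 \right)} + 8\right)^{2} = \left(\frac{1}{8 \left(5 + 0\right)} + 8\right)^{2} = \left(\frac{1}{8 \cdot 5} + 8\right)^{2} = \left(\frac{1}{8} \cdot \frac{1}{5} + 8\right)^{2} = \left(\frac{1}{40} + 8\right)^{2} = \left(\frac{321}{40}\right)^{2} = \frac{103041}{1600}$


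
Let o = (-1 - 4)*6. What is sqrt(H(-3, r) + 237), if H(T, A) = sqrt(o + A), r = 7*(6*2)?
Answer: sqrt(237 + 3*sqrt(6)) ≈ 15.632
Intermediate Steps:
o = -30 (o = -5*6 = -30)
r = 84 (r = 7*12 = 84)
H(T, A) = sqrt(-30 + A)
sqrt(H(-3, r) + 237) = sqrt(sqrt(-30 + 84) + 237) = sqrt(sqrt(54) + 237) = sqrt(3*sqrt(6) + 237) = sqrt(237 + 3*sqrt(6))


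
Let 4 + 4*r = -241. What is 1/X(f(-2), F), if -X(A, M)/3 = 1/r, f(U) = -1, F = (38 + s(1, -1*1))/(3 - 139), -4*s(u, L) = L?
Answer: 245/12 ≈ 20.417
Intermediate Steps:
s(u, L) = -L/4
r = -245/4 (r = -1 + (¼)*(-241) = -1 - 241/4 = -245/4 ≈ -61.250)
F = -9/32 (F = (38 - (-1)/4)/(3 - 139) = (38 - ¼*(-1))/(-136) = (38 + ¼)*(-1/136) = (153/4)*(-1/136) = -9/32 ≈ -0.28125)
X(A, M) = 12/245 (X(A, M) = -3/(-245/4) = -3*(-4/245) = 12/245)
1/X(f(-2), F) = 1/(12/245) = 245/12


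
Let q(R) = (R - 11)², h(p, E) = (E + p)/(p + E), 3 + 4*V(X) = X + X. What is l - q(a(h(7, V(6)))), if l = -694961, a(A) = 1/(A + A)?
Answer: -2780285/4 ≈ -6.9507e+5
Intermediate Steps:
V(X) = -¾ + X/2 (V(X) = -¾ + (X + X)/4 = -¾ + (2*X)/4 = -¾ + X/2)
h(p, E) = 1 (h(p, E) = (E + p)/(E + p) = 1)
a(A) = 1/(2*A)
q(R) = (-11 + R)²
l - q(a(h(7, V(6)))) = -694961 - (-11 + (½)/1)² = -694961 - (-11 + (½)*1)² = -694961 - (-11 + ½)² = -694961 - (-21/2)² = -694961 - 1*441/4 = -694961 - 441/4 = -2780285/4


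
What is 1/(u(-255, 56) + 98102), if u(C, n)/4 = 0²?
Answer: 1/98102 ≈ 1.0193e-5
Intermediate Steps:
u(C, n) = 0 (u(C, n) = 4*0² = 4*0 = 0)
1/(u(-255, 56) + 98102) = 1/(0 + 98102) = 1/98102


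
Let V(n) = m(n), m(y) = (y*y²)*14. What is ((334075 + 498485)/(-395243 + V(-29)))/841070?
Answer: -27752/20653567241 ≈ -1.3437e-6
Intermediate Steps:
m(y) = 14*y³ (m(y) = y³*14 = 14*y³)
V(n) = 14*n³
((334075 + 498485)/(-395243 + V(-29)))/841070 = ((334075 + 498485)/(-395243 + 14*(-29)³))/841070 = (832560/(-395243 + 14*(-24389)))*(1/841070) = (832560/(-395243 - 341446))*(1/841070) = (832560/(-736689))*(1/841070) = (832560*(-1/736689))*(1/841070) = -277520/245563*1/841070 = -27752/20653567241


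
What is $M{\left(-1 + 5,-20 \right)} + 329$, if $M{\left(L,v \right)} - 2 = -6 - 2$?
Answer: $323$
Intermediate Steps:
$M{\left(L,v \right)} = -6$ ($M{\left(L,v \right)} = 2 - 8 = -6$)
$M{\left(-1 + 5,-20 \right)} + 329 = -6 + 329 = 323$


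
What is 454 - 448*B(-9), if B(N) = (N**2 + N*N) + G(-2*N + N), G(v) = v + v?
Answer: -80186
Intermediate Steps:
G(v) = 2*v
B(N) = -2*N + 2*N**2 (B(N) = (N**2 + N*N) + 2*(-2*N + N) = (N**2 + N**2) + 2*(-N) = 2*N**2 - 2*N = -2*N + 2*N**2)
454 - 448*B(-9) = 454 - 896*(-9)*(-1 - 9) = 454 - 896*(-9)*(-10) = 454 - 448*180 = 454 - 80640 = -80186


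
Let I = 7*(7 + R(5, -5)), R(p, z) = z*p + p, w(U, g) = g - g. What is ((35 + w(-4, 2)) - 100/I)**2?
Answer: 10791225/8281 ≈ 1303.1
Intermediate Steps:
w(U, g) = 0
R(p, z) = p + p*z (R(p, z) = p*z + p = p + p*z)
I = -91 (I = 7*(7 + 5*(1 - 5)) = 7*(7 + 5*(-4)) = 7*(7 - 20) = 7*(-13) = -91)
((35 + w(-4, 2)) - 100/I)**2 = ((35 + 0) - 100/(-91))**2 = (35 - 100*(-1/91))**2 = (35 + 100/91)**2 = (3285/91)**2 = 10791225/8281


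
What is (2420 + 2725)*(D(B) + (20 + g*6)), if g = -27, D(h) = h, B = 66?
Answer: -391020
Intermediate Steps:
(2420 + 2725)*(D(B) + (20 + g*6)) = (2420 + 2725)*(66 + (20 - 27*6)) = 5145*(66 + (20 - 162)) = 5145*(66 - 142) = 5145*(-76) = -391020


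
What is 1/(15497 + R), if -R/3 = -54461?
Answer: 1/178880 ≈ 5.5903e-6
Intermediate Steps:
R = 163383 (R = -3*(-54461) = 163383)
1/(15497 + R) = 1/(15497 + 163383) = 1/178880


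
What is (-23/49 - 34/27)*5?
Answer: -11435/1323 ≈ -8.6432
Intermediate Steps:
(-23/49 - 34/27)*5 = -2287/1323*5 = -11435/1323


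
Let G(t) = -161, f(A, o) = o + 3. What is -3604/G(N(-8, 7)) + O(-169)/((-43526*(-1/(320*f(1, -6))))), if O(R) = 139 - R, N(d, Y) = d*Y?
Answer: 7804516/500549 ≈ 15.592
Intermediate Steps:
N(d, Y) = Y*d
f(A, o) = 3 + o
-3604/G(N(-8, 7)) + O(-169)/((-43526*(-1/(320*f(1, -6))))) = -3604/(-161) + (139 - 1*(-169))/((-43526*(-1/(320*(3 - 6))))) = -3604*(-1/161) + (139 + 169)/((-43526/(-3*(-10)*32))) = 3604/161 + 308/((-43526/(30*32))) = 3604/161 + 308/((-43526/960)) = 3604/161 + 308/((-43526*1/960)) = 3604/161 + 308/(-21763/480) = 3604/161 + 308*(-480/21763) = 3604/161 - 21120/3109 = 7804516/500549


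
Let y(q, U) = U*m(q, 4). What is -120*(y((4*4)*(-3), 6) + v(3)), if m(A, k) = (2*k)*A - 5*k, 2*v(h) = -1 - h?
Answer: 291120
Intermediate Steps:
v(h) = -1/2 - h/2 (v(h) = (-1 - h)/2 = -1/2 - h/2)
m(A, k) = -5*k + 2*A*k (m(A, k) = 2*A*k - 5*k = -5*k + 2*A*k)
y(q, U) = U*(-20 + 8*q) (y(q, U) = U*(4*(-5 + 2*q)) = U*(-20 + 8*q))
-120*(y((4*4)*(-3), 6) + v(3)) = -120*(4*6*(-5 + 2*((4*4)*(-3))) + (-1/2 - 1/2*3)) = -120*(4*6*(-5 + 2*(16*(-3))) + (-1/2 - 3/2)) = -120*(4*6*(-5 + 2*(-48)) - 2) = -120*(4*6*(-5 - 96) - 2) = -120*(4*6*(-101) - 2) = -120*(-2424 - 2) = -120*(-2426) = 291120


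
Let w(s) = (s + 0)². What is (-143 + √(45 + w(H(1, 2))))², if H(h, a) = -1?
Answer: (143 - √46)² ≈ 18555.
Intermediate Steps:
w(s) = s²
(-143 + √(45 + w(H(1, 2))))² = (-143 + √(45 + (-1)²))² = (-143 + √(45 + 1))² = (-143 + √46)²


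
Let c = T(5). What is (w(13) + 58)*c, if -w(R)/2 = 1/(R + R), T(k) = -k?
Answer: -3765/13 ≈ -289.62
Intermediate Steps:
w(R) = -1/R (w(R) = -2/(R + R) = -2*1/(2*R) = -1/R)
c = -5 (c = -1*5 = -5)
(w(13) + 58)*c = (-1/13 + 58)*(-5) = (753/13)*(-5) = -3765/13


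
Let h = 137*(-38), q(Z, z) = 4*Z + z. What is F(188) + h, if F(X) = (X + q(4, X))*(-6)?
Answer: -7558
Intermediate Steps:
q(Z, z) = z + 4*Z
F(X) = -96 - 12*X (F(X) = (X + (X + 4*4))*(-6) = (X + (X + 16))*(-6) = (X + (16 + X))*(-6) = (16 + 2*X)*(-6) = -96 - 12*X)
h = -5206
F(188) + h = (-96 - 12*188) - 5206 = (-96 - 2256) - 5206 = -2352 - 5206 = -7558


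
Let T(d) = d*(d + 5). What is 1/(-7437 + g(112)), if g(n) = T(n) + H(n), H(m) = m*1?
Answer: 1/5779 ≈ 0.00017304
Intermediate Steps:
T(d) = d*(5 + d)
H(m) = m
g(n) = n + n*(5 + n) (g(n) = n*(5 + n) + n = n + n*(5 + n))
1/(-7437 + g(112)) = 1/(-7437 + 112*(6 + 112)) = 1/(-7437 + 112*118) = 1/(-7437 + 13216) = 1/5779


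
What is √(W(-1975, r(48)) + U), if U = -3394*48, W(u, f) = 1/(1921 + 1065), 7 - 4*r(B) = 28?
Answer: I*√1452555319766/2986 ≈ 403.62*I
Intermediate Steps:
r(B) = -21/4 (r(B) = 7/4 - ¼*28 = 7/4 - 7 = -21/4)
W(u, f) = 1/2986
U = -162912 (U = -1*162912 = -162912)
√(W(-1975, r(48)) + U) = √(1/2986 - 162912) = √(-486455231/2986) = I*√1452555319766/2986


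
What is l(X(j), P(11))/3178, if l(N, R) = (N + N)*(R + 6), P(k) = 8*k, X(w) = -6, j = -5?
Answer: -564/1589 ≈ -0.35494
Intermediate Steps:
l(N, R) = 2*N*(6 + R) (l(N, R) = (2*N)*(6 + R) = 2*N*(6 + R))
l(X(j), P(11))/3178 = (2*(-6)*(6 + 8*11))/3178 = (2*(-6)*(6 + 88))*(1/3178) = (2*(-6)*94)*(1/3178) = -1128*1/3178 = -564/1589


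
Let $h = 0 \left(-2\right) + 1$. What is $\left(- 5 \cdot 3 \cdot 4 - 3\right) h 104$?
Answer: $-6552$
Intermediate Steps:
$h = 1$ ($h = 0 + 1 = 1$)
$\left(- 5 \cdot 3 \cdot 4 - 3\right) h 104 = \left(- 5 \cdot 3 \cdot 4 - 3\right) 1 \cdot 104 = \left(\left(-5\right) 12 - 3\right) 1 \cdot 104 = \left(-60 - 3\right) 1 \cdot 104 = \left(-63\right) 1 \cdot 104 = \left(-63\right) 104 = -6552$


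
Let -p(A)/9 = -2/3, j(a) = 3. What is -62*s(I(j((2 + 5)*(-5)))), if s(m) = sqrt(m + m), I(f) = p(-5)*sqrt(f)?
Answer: -124*3**(3/4) ≈ -282.66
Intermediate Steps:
p(A) = 6 (p(A) = -(-18)/3 = -9*(-2/3) = 6)
I(f) = 6*sqrt(f)
s(m) = sqrt(2)*sqrt(m) (s(m) = sqrt(2*m) = sqrt(2)*sqrt(m))
-62*s(I(j((2 + 5)*(-5)))) = -62*sqrt(2)*sqrt(6*sqrt(3)) = -62*sqrt(2)*sqrt(2)*3**(3/4) = -124*3**(3/4)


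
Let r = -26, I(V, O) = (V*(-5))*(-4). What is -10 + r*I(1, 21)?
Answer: -530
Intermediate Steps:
I(V, O) = 20*V (I(V, O) = -5*V*(-4) = 20*V)
-10 + r*I(1, 21) = -10 - 520 = -530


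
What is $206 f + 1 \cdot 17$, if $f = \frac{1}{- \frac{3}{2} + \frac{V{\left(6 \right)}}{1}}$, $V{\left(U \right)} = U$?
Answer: $\frac{565}{9} \approx 62.778$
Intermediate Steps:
$f = \frac{2}{9}$ ($f = \frac{1}{- \frac{3}{2} + \frac{6}{1}} = \frac{1}{\left(-3\right) \frac{1}{2} + 6 \cdot 1} = \frac{1}{- \frac{3}{2} + 6} = \frac{1}{\frac{9}{2}} = \frac{2}{9} \approx 0.22222$)
$206 f + 1 \cdot 17 = 206 \cdot \frac{2}{9} + 1 \cdot 17 = \frac{412}{9} + 17 = \frac{565}{9}$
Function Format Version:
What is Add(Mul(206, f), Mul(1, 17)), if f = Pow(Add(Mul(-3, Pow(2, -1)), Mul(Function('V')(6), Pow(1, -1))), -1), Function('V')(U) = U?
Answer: Rational(565, 9) ≈ 62.778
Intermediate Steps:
f = Rational(2, 9) (f = Pow(Add(Mul(-3, Pow(2, -1)), Mul(6, Pow(1, -1))), -1) = Pow(Add(Mul(-3, Rational(1, 2)), Mul(6, 1)), -1) = Pow(Add(Rational(-3, 2), 6), -1) = Pow(Rational(9, 2), -1) = Rational(2, 9) ≈ 0.22222)
Add(Mul(206, f), Mul(1, 17)) = Add(Mul(206, Rational(2, 9)), Mul(1, 17)) = Add(Rational(412, 9), 17) = Rational(565, 9)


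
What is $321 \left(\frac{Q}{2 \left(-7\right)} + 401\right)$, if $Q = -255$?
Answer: $\frac{1883949}{14} \approx 1.3457 \cdot 10^{5}$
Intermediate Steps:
$321 \left(\frac{Q}{2 \left(-7\right)} + 401\right) = 321 \left(- \frac{255}{2 \left(-7\right)} + 401\right) = 321 \left(- \frac{255}{-14} + 401\right) = 321 \left(\left(-255\right) \left(- \frac{1}{14}\right) + 401\right) = 321 \left(\frac{255}{14} + 401\right) = 321 \cdot \frac{5869}{14} = \frac{1883949}{14}$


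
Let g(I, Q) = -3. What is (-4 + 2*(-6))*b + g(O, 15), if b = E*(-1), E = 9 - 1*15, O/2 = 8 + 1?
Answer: -99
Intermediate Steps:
O = 18 (O = 2*(8 + 1) = 2*9 = 18)
E = -6 (E = 9 - 15 = -6)
b = 6 (b = -6*(-1) = 6)
(-4 + 2*(-6))*b + g(O, 15) = (-4 + 2*(-6))*6 - 3 = (-4 - 12)*6 - 3 = -16*6 - 3 = -96 - 3 = -99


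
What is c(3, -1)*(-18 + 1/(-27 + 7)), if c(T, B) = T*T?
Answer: -3249/20 ≈ -162.45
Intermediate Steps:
c(T, B) = T**2
c(3, -1)*(-18 + 1/(-27 + 7)) = 3**2*(-18 + 1/(-27 + 7)) = 9*(-18 + 1/(-20)) = 9*(-18 - 1/20) = 9*(-361/20) = -3249/20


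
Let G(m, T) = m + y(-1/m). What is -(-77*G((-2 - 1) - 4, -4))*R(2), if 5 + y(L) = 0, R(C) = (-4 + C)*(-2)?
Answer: -3696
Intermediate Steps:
R(C) = 8 - 2*C
y(L) = -5 (y(L) = -5 + 0 = -5)
G(m, T) = -5 + m (G(m, T) = m - 5 = -5 + m)
-(-77*G((-2 - 1) - 4, -4))*R(2) = -(-77*(-5 + ((-2 - 1) - 4)))*(8 - 2*2) = -(-77*(-5 + (-3 - 4)))*(8 - 4) = -(-77*(-5 - 7))*4 = -(-77*(-12))*4 = -924*4 = -1*3696 = -3696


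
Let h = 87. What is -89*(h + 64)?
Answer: -13439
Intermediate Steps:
-89*(h + 64) = -89*(87 + 64) = -89*151 = -13439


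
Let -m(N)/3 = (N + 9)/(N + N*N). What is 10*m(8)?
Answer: -85/12 ≈ -7.0833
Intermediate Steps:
m(N) = -3*(9 + N)/(N + N**2) (m(N) = -3*(N + 9)/(N + N*N) = -3*(9 + N)/(N + N**2))
10*m(8) = 10*(3*(-9 - 1*8)/(8*(1 + 8))) = 10*(3*(1/8)*(-9 - 8)/9) = 10*(3*(1/8)*(1/9)*(-17)) = 10*(-17/24) = -85/12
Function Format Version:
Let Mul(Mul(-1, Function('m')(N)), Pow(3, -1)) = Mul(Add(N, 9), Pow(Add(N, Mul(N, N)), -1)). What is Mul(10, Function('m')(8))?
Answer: Rational(-85, 12) ≈ -7.0833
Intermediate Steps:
Function('m')(N) = Mul(-3, Pow(Add(N, Pow(N, 2)), -1), Add(9, N)) (Function('m')(N) = Mul(-3, Mul(Add(N, 9), Pow(Add(N, Mul(N, N)), -1))) = Mul(-3, Mul(Add(9, N), Pow(Add(N, Pow(N, 2)), -1))) = Mul(-3, Mul(Pow(Add(N, Pow(N, 2)), -1), Add(9, N))) = Mul(-3, Pow(Add(N, Pow(N, 2)), -1), Add(9, N)))
Mul(10, Function('m')(8)) = Mul(10, Mul(3, Pow(8, -1), Pow(Add(1, 8), -1), Add(-9, Mul(-1, 8)))) = Mul(10, Mul(3, Rational(1, 8), Pow(9, -1), Add(-9, -8))) = Mul(10, Mul(3, Rational(1, 8), Rational(1, 9), -17)) = Mul(10, Rational(-17, 24)) = Rational(-85, 12)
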